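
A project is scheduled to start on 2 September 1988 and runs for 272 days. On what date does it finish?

Adding 272 days from September 2, 1988.
September has 30 days, so 30 − 2 = 28 days remain after September 2, 1988; 272 − 28 = 244 left.
October 1988 has 31 days: 244 − 31 = 213 left.
November 1988 has 30 days: 213 − 30 = 183 left.
December 1988 has 31 days: 183 − 31 = 152 left.
January 1989 has 31 days: 152 − 31 = 121 left.
February 1989 has 28 days (1989 is not a leap year): 121 − 28 = 93 left.
March 1989 has 31 days: 93 − 31 = 62 left.
April 1989 has 30 days: 62 − 30 = 32 left.
May 1989 has 31 days: 32 − 31 = 1 left.
1 day into June 1989 → June 1, 1989.

June 1, 1989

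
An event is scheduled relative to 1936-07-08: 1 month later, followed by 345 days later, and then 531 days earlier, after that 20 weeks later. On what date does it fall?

June 23, 1936

Adding 1 month from July 8, 1936:
month 7 + 1 = 8 → August 1936.
Day 8 is valid in August, giving August 8, 1936.
Advancing 345 days from August 8, 1936:
August has 31 days, so 31 − 8 = 23 days remain after August 8, 1936; 345 − 23 = 322 left.
September 1936 has 30 days: 322 − 30 = 292 left.
October 1936 has 31 days: 292 − 31 = 261 left.
November 1936 has 30 days: 261 − 30 = 231 left.
December 1936 has 31 days: 231 − 31 = 200 left.
January 1937 has 31 days: 200 − 31 = 169 left.
February 1937 has 28 days (1937 is not a leap year): 169 − 28 = 141 left.
March 1937 has 31 days: 141 − 31 = 110 left.
April 1937 has 30 days: 110 − 30 = 80 left.
May 1937 has 31 days: 80 − 31 = 49 left.
June 1937 has 30 days: 49 − 30 = 19 left.
19 days into July 1937 → July 19, 1937.
Subtracting 531 days from July 19, 1937:
Going back 19 days from July 19, 1937 reaches the end of the previous month; 531 − 19 = 512 left.
June 1937 has 30 days: 512 − 30 = 482 left.
May 1937 has 31 days: 482 − 31 = 451 left.
April 1937 has 30 days: 451 − 30 = 421 left.
March 1937 has 31 days: 421 − 31 = 390 left.
February 1937 has 28 days (1937 is not a leap year): 390 − 28 = 362 left.
January 1937 has 31 days: 362 − 31 = 331 left.
December 1936 has 31 days: 331 − 31 = 300 left.
November 1936 has 30 days: 300 − 30 = 270 left.
October 1936 has 31 days: 270 − 31 = 239 left.
September 1936 has 30 days: 239 − 30 = 209 left.
August 1936 has 31 days: 209 − 31 = 178 left.
July 1936 has 31 days: 178 − 31 = 147 left.
June 1936 has 30 days: 147 − 30 = 117 left.
May 1936 has 31 days: 117 − 31 = 86 left.
April 1936 has 30 days: 86 − 30 = 56 left.
March 1936 has 31 days: 56 − 31 = 25 left.
February 1936 has 29 days; 29 − 25 = 4 → February 4, 1936.
Counting forward 20 weeks (= 140 days) from February 4, 1936:
February has 29 days, so 29 − 4 = 25 days remain after February 4, 1936; 140 − 25 = 115 left.
March 1936 has 31 days: 115 − 31 = 84 left.
April 1936 has 30 days: 84 − 30 = 54 left.
May 1936 has 31 days: 54 − 31 = 23 left.
23 days into June 1936 → June 23, 1936.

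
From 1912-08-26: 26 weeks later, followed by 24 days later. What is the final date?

Advancing 26 weeks (= 182 days) from August 26, 1912:
August has 31 days, so 31 − 26 = 5 days remain after August 26, 1912; 182 − 5 = 177 left.
September 1912 has 30 days: 177 − 30 = 147 left.
October 1912 has 31 days: 147 − 31 = 116 left.
November 1912 has 30 days: 116 − 30 = 86 left.
December 1912 has 31 days: 86 − 31 = 55 left.
January 1913 has 31 days: 55 − 31 = 24 left.
24 days into February 1913 → February 24, 1913.
Counting forward 24 days from February 24, 1913:
February has 28 days, so 28 − 24 = 4 days remain after February 24, 1913; 24 − 4 = 20 left.
20 days into March 1913 → March 20, 1913.

March 20, 1913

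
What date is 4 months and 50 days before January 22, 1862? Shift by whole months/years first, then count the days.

Subtracting 4 months and 50 days from January 22, 1862: first the month/year part, then the days.
month 1 − 4 = -3, which is month 9 of year 1861 → September 1861.
Day 22 is valid in September, giving September 22, 1861.
Now subtract 50 days from September 22, 1861.
Going back 22 days from September 22, 1861 reaches the end of the previous month; 50 − 22 = 28 left.
August 1861 has 31 days; 31 − 28 = 3 → August 3, 1861.

August 3, 1861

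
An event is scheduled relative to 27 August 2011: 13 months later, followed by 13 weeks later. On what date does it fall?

December 27, 2012

Adding 13 months from August 27, 2011:
month 8 + 13 = 21, which is month 9 of year 2012 → September 2012.
Day 27 is valid in September, giving September 27, 2012.
Adding 13 weeks (= 91 days) from September 27, 2012:
September has 30 days, so 30 − 27 = 3 days remain after September 27, 2012; 91 − 3 = 88 left.
October 2012 has 31 days: 88 − 31 = 57 left.
November 2012 has 30 days: 57 − 30 = 27 left.
27 days into December 2012 → December 27, 2012.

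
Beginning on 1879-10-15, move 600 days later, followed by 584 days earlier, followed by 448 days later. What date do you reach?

Counting forward 600 days from October 15, 1879:
October has 31 days, so 31 − 15 = 16 days remain after October 15, 1879; 600 − 16 = 584 left.
November 1879 has 30 days: 584 − 30 = 554 left.
December 1879 has 31 days: 554 − 31 = 523 left.
January 1880 has 31 days: 523 − 31 = 492 left.
February 1880 has 29 days (1880 is a leap year): 492 − 29 = 463 left.
March 1880 has 31 days: 463 − 31 = 432 left.
April 1880 has 30 days: 432 − 30 = 402 left.
May 1880 has 31 days: 402 − 31 = 371 left.
June 1880 has 30 days: 371 − 30 = 341 left.
July 1880 has 31 days: 341 − 31 = 310 left.
August 1880 has 31 days: 310 − 31 = 279 left.
September 1880 has 30 days: 279 − 30 = 249 left.
October 1880 has 31 days: 249 − 31 = 218 left.
November 1880 has 30 days: 218 − 30 = 188 left.
December 1880 has 31 days: 188 − 31 = 157 left.
January 1881 has 31 days: 157 − 31 = 126 left.
February 1881 has 28 days (1881 is not a leap year): 126 − 28 = 98 left.
March 1881 has 31 days: 98 − 31 = 67 left.
April 1881 has 30 days: 67 − 30 = 37 left.
May 1881 has 31 days: 37 − 31 = 6 left.
6 days into June 1881 → June 6, 1881.
Going back 584 days from June 6, 1881:
Going back 6 days from June 6, 1881 reaches the end of the previous month; 584 − 6 = 578 left.
May 1881 has 31 days: 578 − 31 = 547 left.
April 1881 has 30 days: 547 − 30 = 517 left.
March 1881 has 31 days: 517 − 31 = 486 left.
February 1881 has 28 days (1881 is not a leap year): 486 − 28 = 458 left.
January 1881 has 31 days: 458 − 31 = 427 left.
December 1880 has 31 days: 427 − 31 = 396 left.
November 1880 has 30 days: 396 − 30 = 366 left.
October 1880 has 31 days: 366 − 31 = 335 left.
September 1880 has 30 days: 335 − 30 = 305 left.
August 1880 has 31 days: 305 − 31 = 274 left.
July 1880 has 31 days: 274 − 31 = 243 left.
June 1880 has 30 days: 243 − 30 = 213 left.
May 1880 has 31 days: 213 − 31 = 182 left.
April 1880 has 30 days: 182 − 30 = 152 left.
March 1880 has 31 days: 152 − 31 = 121 left.
February 1880 has 29 days (1880 is a leap year): 121 − 29 = 92 left.
January 1880 has 31 days: 92 − 31 = 61 left.
December 1879 has 31 days: 61 − 31 = 30 left.
November 1879 has 30 days: 30 − 30 = 0 left.
October 1879 has 31 days; 31 − 0 = 31 → October 31, 1879.
Advancing 448 days from October 31, 1879:
October has 31 days, so 31 − 31 = 0 days remain after October 31, 1879; 448 − 0 = 448 left.
November 1879 has 30 days: 448 − 30 = 418 left.
December 1879 has 31 days: 418 − 31 = 387 left.
January 1880 has 31 days: 387 − 31 = 356 left.
February 1880 has 29 days (1880 is a leap year): 356 − 29 = 327 left.
March 1880 has 31 days: 327 − 31 = 296 left.
April 1880 has 30 days: 296 − 30 = 266 left.
May 1880 has 31 days: 266 − 31 = 235 left.
June 1880 has 30 days: 235 − 30 = 205 left.
July 1880 has 31 days: 205 − 31 = 174 left.
August 1880 has 31 days: 174 − 31 = 143 left.
September 1880 has 30 days: 143 − 30 = 113 left.
October 1880 has 31 days: 113 − 31 = 82 left.
November 1880 has 30 days: 82 − 30 = 52 left.
December 1880 has 31 days: 52 − 31 = 21 left.
21 days into January 1881 → January 21, 1881.

January 21, 1881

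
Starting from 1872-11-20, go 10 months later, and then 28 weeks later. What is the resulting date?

April 4, 1874

Advancing 10 months from November 20, 1872:
month 11 + 10 = 21, which is month 9 of year 1873 → September 1873.
Day 20 is valid in September, giving September 20, 1873.
Advancing 28 weeks (= 196 days) from September 20, 1873:
September has 30 days, so 30 − 20 = 10 days remain after September 20, 1873; 196 − 10 = 186 left.
October 1873 has 31 days: 186 − 31 = 155 left.
November 1873 has 30 days: 155 − 30 = 125 left.
December 1873 has 31 days: 125 − 31 = 94 left.
January 1874 has 31 days: 94 − 31 = 63 left.
February 1874 has 28 days (1874 is not a leap year): 63 − 28 = 35 left.
March 1874 has 31 days: 35 − 31 = 4 left.
4 days into April 1874 → April 4, 1874.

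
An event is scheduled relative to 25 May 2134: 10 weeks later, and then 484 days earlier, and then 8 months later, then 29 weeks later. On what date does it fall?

June 27, 2134

Counting forward 10 weeks (= 70 days) from May 25, 2134:
May has 31 days, so 31 − 25 = 6 days remain after May 25, 2134; 70 − 6 = 64 left.
June 2134 has 30 days: 64 − 30 = 34 left.
July 2134 has 31 days: 34 − 31 = 3 left.
3 days into August 2134 → August 3, 2134.
Counting back 484 days from August 3, 2134:
Going back 3 days from August 3, 2134 reaches the end of the previous month; 484 − 3 = 481 left.
July 2134 has 31 days: 481 − 31 = 450 left.
June 2134 has 30 days: 450 − 30 = 420 left.
May 2134 has 31 days: 420 − 31 = 389 left.
April 2134 has 30 days: 389 − 30 = 359 left.
March 2134 has 31 days: 359 − 31 = 328 left.
February 2134 has 28 days (2134 is not a leap year): 328 − 28 = 300 left.
January 2134 has 31 days: 300 − 31 = 269 left.
December 2133 has 31 days: 269 − 31 = 238 left.
November 2133 has 30 days: 238 − 30 = 208 left.
October 2133 has 31 days: 208 − 31 = 177 left.
September 2133 has 30 days: 177 − 30 = 147 left.
August 2133 has 31 days: 147 − 31 = 116 left.
July 2133 has 31 days: 116 − 31 = 85 left.
June 2133 has 30 days: 85 − 30 = 55 left.
May 2133 has 31 days: 55 − 31 = 24 left.
April 2133 has 30 days; 30 − 24 = 6 → April 6, 2133.
Counting forward 8 months from April 6, 2133:
month 4 + 8 = 12 → December 2133.
Day 6 is valid in December, giving December 6, 2133.
Adding 29 weeks (= 203 days) from December 6, 2133:
December has 31 days, so 31 − 6 = 25 days remain after December 6, 2133; 203 − 25 = 178 left.
January 2134 has 31 days: 178 − 31 = 147 left.
February 2134 has 28 days (2134 is not a leap year): 147 − 28 = 119 left.
March 2134 has 31 days: 119 − 31 = 88 left.
April 2134 has 30 days: 88 − 30 = 58 left.
May 2134 has 31 days: 58 − 31 = 27 left.
27 days into June 2134 → June 27, 2134.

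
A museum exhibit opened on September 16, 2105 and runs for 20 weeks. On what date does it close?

February 3, 2106

Counting forward 20 weeks = 140 days from September 16, 2105.
September has 30 days, so 30 − 16 = 14 days remain after September 16, 2105; 140 − 14 = 126 left.
October 2105 has 31 days: 126 − 31 = 95 left.
November 2105 has 30 days: 95 − 30 = 65 left.
December 2105 has 31 days: 65 − 31 = 34 left.
January 2106 has 31 days: 34 − 31 = 3 left.
3 days into February 2106 → February 3, 2106.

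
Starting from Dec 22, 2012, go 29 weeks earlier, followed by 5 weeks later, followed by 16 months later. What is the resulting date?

November 7, 2013

Going back 29 weeks (= 203 days) from December 22, 2012:
Going back 22 days from December 22, 2012 reaches the end of the previous month; 203 − 22 = 181 left.
November 2012 has 30 days: 181 − 30 = 151 left.
October 2012 has 31 days: 151 − 31 = 120 left.
September 2012 has 30 days: 120 − 30 = 90 left.
August 2012 has 31 days: 90 − 31 = 59 left.
July 2012 has 31 days: 59 − 31 = 28 left.
June 2012 has 30 days; 30 − 28 = 2 → June 2, 2012.
Adding 5 weeks (= 35 days) from June 2, 2012:
June has 30 days, so 30 − 2 = 28 days remain after June 2, 2012; 35 − 28 = 7 left.
7 days into July 2012 → July 7, 2012.
Counting forward 16 months from July 7, 2012:
month 7 + 16 = 23, which is month 11 of year 2013 → November 2013.
Day 7 is valid in November, giving November 7, 2013.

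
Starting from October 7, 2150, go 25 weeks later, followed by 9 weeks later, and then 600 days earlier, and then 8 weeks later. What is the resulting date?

December 5, 2149

Advancing 25 weeks (= 175 days) from October 7, 2150:
October has 31 days, so 31 − 7 = 24 days remain after October 7, 2150; 175 − 24 = 151 left.
November 2150 has 30 days: 151 − 30 = 121 left.
December 2150 has 31 days: 121 − 31 = 90 left.
January 2151 has 31 days: 90 − 31 = 59 left.
February 2151 has 28 days (2151 is not a leap year): 59 − 28 = 31 left.
31 days into March 2151 → March 31, 2151.
Counting forward 9 weeks (= 63 days) from March 31, 2151:
March has 31 days, so 31 − 31 = 0 days remain after March 31, 2151; 63 − 0 = 63 left.
April 2151 has 30 days: 63 − 30 = 33 left.
May 2151 has 31 days: 33 − 31 = 2 left.
2 days into June 2151 → June 2, 2151.
Subtracting 600 days from June 2, 2151:
Going back 2 days from June 2, 2151 reaches the end of the previous month; 600 − 2 = 598 left.
May 2151 has 31 days: 598 − 31 = 567 left.
April 2151 has 30 days: 567 − 30 = 537 left.
March 2151 has 31 days: 537 − 31 = 506 left.
February 2151 has 28 days (2151 is not a leap year): 506 − 28 = 478 left.
January 2151 has 31 days: 478 − 31 = 447 left.
December 2150 has 31 days: 447 − 31 = 416 left.
November 2150 has 30 days: 416 − 30 = 386 left.
October 2150 has 31 days: 386 − 31 = 355 left.
September 2150 has 30 days: 355 − 30 = 325 left.
August 2150 has 31 days: 325 − 31 = 294 left.
July 2150 has 31 days: 294 − 31 = 263 left.
June 2150 has 30 days: 263 − 30 = 233 left.
May 2150 has 31 days: 233 − 31 = 202 left.
April 2150 has 30 days: 202 − 30 = 172 left.
March 2150 has 31 days: 172 − 31 = 141 left.
February 2150 has 28 days (2150 is not a leap year): 141 − 28 = 113 left.
January 2150 has 31 days: 113 − 31 = 82 left.
December 2149 has 31 days: 82 − 31 = 51 left.
November 2149 has 30 days: 51 − 30 = 21 left.
October 2149 has 31 days; 31 − 21 = 10 → October 10, 2149.
Advancing 8 weeks (= 56 days) from October 10, 2149:
October has 31 days, so 31 − 10 = 21 days remain after October 10, 2149; 56 − 21 = 35 left.
November 2149 has 30 days: 35 − 30 = 5 left.
5 days into December 2149 → December 5, 2149.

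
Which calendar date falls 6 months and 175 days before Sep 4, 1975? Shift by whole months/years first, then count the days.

Counting back 6 months and 175 days from September 4, 1975: first the month/year part, then the days.
month 9 − 6 = 3 → March 1975.
Day 4 is valid in March, giving March 4, 1975.
Now subtract 175 days from March 4, 1975.
Going back 4 days from March 4, 1975 reaches the end of the previous month; 175 − 4 = 171 left.
February 1975 has 28 days (1975 is not a leap year): 171 − 28 = 143 left.
January 1975 has 31 days: 143 − 31 = 112 left.
December 1974 has 31 days: 112 − 31 = 81 left.
November 1974 has 30 days: 81 − 30 = 51 left.
October 1974 has 31 days: 51 − 31 = 20 left.
September 1974 has 30 days; 30 − 20 = 10 → September 10, 1974.

September 10, 1974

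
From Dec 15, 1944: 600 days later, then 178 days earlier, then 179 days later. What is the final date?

August 8, 1946

Counting forward 600 days from December 15, 1944:
December has 31 days, so 31 − 15 = 16 days remain after December 15, 1944; 600 − 16 = 584 left.
January 1945 has 31 days: 584 − 31 = 553 left.
February 1945 has 28 days (1945 is not a leap year): 553 − 28 = 525 left.
March 1945 has 31 days: 525 − 31 = 494 left.
April 1945 has 30 days: 494 − 30 = 464 left.
May 1945 has 31 days: 464 − 31 = 433 left.
June 1945 has 30 days: 433 − 30 = 403 left.
July 1945 has 31 days: 403 − 31 = 372 left.
August 1945 has 31 days: 372 − 31 = 341 left.
September 1945 has 30 days: 341 − 30 = 311 left.
October 1945 has 31 days: 311 − 31 = 280 left.
November 1945 has 30 days: 280 − 30 = 250 left.
December 1945 has 31 days: 250 − 31 = 219 left.
January 1946 has 31 days: 219 − 31 = 188 left.
February 1946 has 28 days (1946 is not a leap year): 188 − 28 = 160 left.
March 1946 has 31 days: 160 − 31 = 129 left.
April 1946 has 30 days: 129 − 30 = 99 left.
May 1946 has 31 days: 99 − 31 = 68 left.
June 1946 has 30 days: 68 − 30 = 38 left.
July 1946 has 31 days: 38 − 31 = 7 left.
7 days into August 1946 → August 7, 1946.
Subtracting 178 days from August 7, 1946:
Going back 7 days from August 7, 1946 reaches the end of the previous month; 178 − 7 = 171 left.
July 1946 has 31 days: 171 − 31 = 140 left.
June 1946 has 30 days: 140 − 30 = 110 left.
May 1946 has 31 days: 110 − 31 = 79 left.
April 1946 has 30 days: 79 − 30 = 49 left.
March 1946 has 31 days: 49 − 31 = 18 left.
February 1946 has 28 days; 28 − 18 = 10 → February 10, 1946.
Adding 179 days from February 10, 1946:
February has 28 days, so 28 − 10 = 18 days remain after February 10, 1946; 179 − 18 = 161 left.
March 1946 has 31 days: 161 − 31 = 130 left.
April 1946 has 30 days: 130 − 30 = 100 left.
May 1946 has 31 days: 100 − 31 = 69 left.
June 1946 has 30 days: 69 − 30 = 39 left.
July 1946 has 31 days: 39 − 31 = 8 left.
8 days into August 1946 → August 8, 1946.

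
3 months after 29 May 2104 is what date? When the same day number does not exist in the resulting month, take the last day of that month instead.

Advancing 3 months from May 29, 2104.
month 5 + 3 = 8 → August 2104.
Day 29 is valid in August, giving August 29, 2104.

August 29, 2104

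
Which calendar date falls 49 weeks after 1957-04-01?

March 10, 1958

Advancing 49 weeks = 343 days from April 1, 1957.
April has 30 days, so 30 − 1 = 29 days remain after April 1, 1957; 343 − 29 = 314 left.
May 1957 has 31 days: 314 − 31 = 283 left.
June 1957 has 30 days: 283 − 30 = 253 left.
July 1957 has 31 days: 253 − 31 = 222 left.
August 1957 has 31 days: 222 − 31 = 191 left.
September 1957 has 30 days: 191 − 30 = 161 left.
October 1957 has 31 days: 161 − 31 = 130 left.
November 1957 has 30 days: 130 − 30 = 100 left.
December 1957 has 31 days: 100 − 31 = 69 left.
January 1958 has 31 days: 69 − 31 = 38 left.
February 1958 has 28 days (1958 is not a leap year): 38 − 28 = 10 left.
10 days into March 1958 → March 10, 1958.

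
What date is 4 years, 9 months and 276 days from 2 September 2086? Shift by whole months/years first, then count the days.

March 4, 2092

Counting forward 4 years, 9 months and 276 days from September 2, 2086: first the month/year part, then the days.
+4 years → 2090; month 9 + 9 = 18, which is month 6 of year 2091 → June 2091.
Day 2 is valid in June, giving June 2, 2091.
Now add 276 days from June 2, 2091.
June has 30 days, so 30 − 2 = 28 days remain after June 2, 2091; 276 − 28 = 248 left.
July 2091 has 31 days: 248 − 31 = 217 left.
August 2091 has 31 days: 217 − 31 = 186 left.
September 2091 has 30 days: 186 − 30 = 156 left.
October 2091 has 31 days: 156 − 31 = 125 left.
November 2091 has 30 days: 125 − 30 = 95 left.
December 2091 has 31 days: 95 − 31 = 64 left.
January 2092 has 31 days: 64 − 31 = 33 left.
February 2092 has 29 days (2092 is a leap year): 33 − 29 = 4 left.
4 days into March 2092 → March 4, 2092.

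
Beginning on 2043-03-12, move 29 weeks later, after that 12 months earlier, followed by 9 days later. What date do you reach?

October 10, 2042

Counting forward 29 weeks (= 203 days) from March 12, 2043:
March has 31 days, so 31 − 12 = 19 days remain after March 12, 2043; 203 − 19 = 184 left.
April 2043 has 30 days: 184 − 30 = 154 left.
May 2043 has 31 days: 154 − 31 = 123 left.
June 2043 has 30 days: 123 − 30 = 93 left.
July 2043 has 31 days: 93 − 31 = 62 left.
August 2043 has 31 days: 62 − 31 = 31 left.
September 2043 has 30 days: 31 − 30 = 1 left.
1 day into October 2043 → October 1, 2043.
Going back 12 months from October 1, 2043:
month 10 − 12 = -2, which is month 10 of year 2042 → October 2042.
Day 1 is valid in October, giving October 1, 2042.
Adding 9 days from October 1, 2042:
October has 31 days; 1 + 9 = 10, still in October.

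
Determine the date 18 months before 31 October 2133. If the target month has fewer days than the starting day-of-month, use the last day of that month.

April 30, 2132

Counting back 18 months from October 31, 2133.
month 10 − 18 = -8, which is month 4 of year 2132 → April 2132.
April 2132 has only 30 days and the start was day 31, so the date clamps to April 30, 2132.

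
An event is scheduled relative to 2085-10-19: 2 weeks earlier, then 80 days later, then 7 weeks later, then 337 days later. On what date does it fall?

January 14, 2087

Counting back 2 weeks (= 14 days) from October 19, 2085:
19 − 14 = 5, still in October 2085.
Advancing 80 days from October 5, 2085:
October has 31 days, so 31 − 5 = 26 days remain after October 5, 2085; 80 − 26 = 54 left.
November 2085 has 30 days: 54 − 30 = 24 left.
24 days into December 2085 → December 24, 2085.
Counting forward 7 weeks (= 49 days) from December 24, 2085:
December has 31 days, so 31 − 24 = 7 days remain after December 24, 2085; 49 − 7 = 42 left.
January 2086 has 31 days: 42 − 31 = 11 left.
11 days into February 2086 → February 11, 2086.
Adding 337 days from February 11, 2086:
February has 28 days, so 28 − 11 = 17 days remain after February 11, 2086; 337 − 17 = 320 left.
March 2086 has 31 days: 320 − 31 = 289 left.
April 2086 has 30 days: 289 − 30 = 259 left.
May 2086 has 31 days: 259 − 31 = 228 left.
June 2086 has 30 days: 228 − 30 = 198 left.
July 2086 has 31 days: 198 − 31 = 167 left.
August 2086 has 31 days: 167 − 31 = 136 left.
September 2086 has 30 days: 136 − 30 = 106 left.
October 2086 has 31 days: 106 − 31 = 75 left.
November 2086 has 30 days: 75 − 30 = 45 left.
December 2086 has 31 days: 45 − 31 = 14 left.
14 days into January 2087 → January 14, 2087.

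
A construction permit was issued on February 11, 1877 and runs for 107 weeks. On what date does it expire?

March 2, 1879

Adding 107 weeks = 749 days from February 11, 1877.
February has 28 days, so 28 − 11 = 17 days remain after February 11, 1877; 749 − 17 = 732 left.
March 1877 has 31 days: 732 − 31 = 701 left.
April 1877 has 30 days: 701 − 30 = 671 left.
May 1877 has 31 days: 671 − 31 = 640 left.
June 1877 has 30 days: 640 − 30 = 610 left.
July 1877 has 31 days: 610 − 31 = 579 left.
August 1877 has 31 days: 579 − 31 = 548 left.
September 1877 has 30 days: 548 − 30 = 518 left.
October 1877 has 31 days: 518 − 31 = 487 left.
November 1877 has 30 days: 487 − 30 = 457 left.
December 1877 has 31 days: 457 − 31 = 426 left.
January 1878 has 31 days: 426 − 31 = 395 left.
February 1878 has 28 days (1878 is not a leap year): 395 − 28 = 367 left.
March 1878 has 31 days: 367 − 31 = 336 left.
April 1878 has 30 days: 336 − 30 = 306 left.
May 1878 has 31 days: 306 − 31 = 275 left.
June 1878 has 30 days: 275 − 30 = 245 left.
July 1878 has 31 days: 245 − 31 = 214 left.
August 1878 has 31 days: 214 − 31 = 183 left.
September 1878 has 30 days: 183 − 30 = 153 left.
October 1878 has 31 days: 153 − 31 = 122 left.
November 1878 has 30 days: 122 − 30 = 92 left.
December 1878 has 31 days: 92 − 31 = 61 left.
January 1879 has 31 days: 61 − 31 = 30 left.
February 1879 has 28 days (1879 is not a leap year): 30 − 28 = 2 left.
2 days into March 1879 → March 2, 1879.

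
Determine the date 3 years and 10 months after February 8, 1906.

Advancing 3 years and 10 months from February 8, 1906.
+3 years → 1909; month 2 + 10 = 12 → December 1909.
Day 8 is valid in December, giving December 8, 1909.

December 8, 1909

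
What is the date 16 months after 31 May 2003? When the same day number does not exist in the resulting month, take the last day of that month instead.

September 30, 2004

Advancing 16 months from May 31, 2003.
month 5 + 16 = 21, which is month 9 of year 2004 → September 2004.
September 2004 has only 30 days and the start was day 31, so the date clamps to September 30, 2004.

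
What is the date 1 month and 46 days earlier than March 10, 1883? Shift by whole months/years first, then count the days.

December 26, 1882

Going back 1 month and 46 days from March 10, 1883: first the month/year part, then the days.
month 3 − 1 = 2 → February 1883.
Day 10 is valid in February, giving February 10, 1883.
Now subtract 46 days from February 10, 1883.
Going back 10 days from February 10, 1883 reaches the end of the previous month; 46 − 10 = 36 left.
January 1883 has 31 days: 36 − 31 = 5 left.
December 1882 has 31 days; 31 − 5 = 26 → December 26, 1882.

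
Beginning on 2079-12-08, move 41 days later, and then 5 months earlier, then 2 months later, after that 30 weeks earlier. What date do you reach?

March 22, 2079

Advancing 41 days from December 8, 2079:
December has 31 days, so 31 − 8 = 23 days remain after December 8, 2079; 41 − 23 = 18 left.
18 days into January 2080 → January 18, 2080.
Going back 5 months from January 18, 2080:
month 1 − 5 = -4, which is month 8 of year 2079 → August 2079.
Day 18 is valid in August, giving August 18, 2079.
Counting forward 2 months from August 18, 2079:
month 8 + 2 = 10 → October 2079.
Day 18 is valid in October, giving October 18, 2079.
Counting back 30 weeks (= 210 days) from October 18, 2079:
Going back 18 days from October 18, 2079 reaches the end of the previous month; 210 − 18 = 192 left.
September 2079 has 30 days: 192 − 30 = 162 left.
August 2079 has 31 days: 162 − 31 = 131 left.
July 2079 has 31 days: 131 − 31 = 100 left.
June 2079 has 30 days: 100 − 30 = 70 left.
May 2079 has 31 days: 70 − 31 = 39 left.
April 2079 has 30 days: 39 − 30 = 9 left.
March 2079 has 31 days; 31 − 9 = 22 → March 22, 2079.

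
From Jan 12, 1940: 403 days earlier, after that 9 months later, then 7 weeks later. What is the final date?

Going back 403 days from January 12, 1940:
Going back 12 days from January 12, 1940 reaches the end of the previous month; 403 − 12 = 391 left.
December 1939 has 31 days: 391 − 31 = 360 left.
November 1939 has 30 days: 360 − 30 = 330 left.
October 1939 has 31 days: 330 − 31 = 299 left.
September 1939 has 30 days: 299 − 30 = 269 left.
August 1939 has 31 days: 269 − 31 = 238 left.
July 1939 has 31 days: 238 − 31 = 207 left.
June 1939 has 30 days: 207 − 30 = 177 left.
May 1939 has 31 days: 177 − 31 = 146 left.
April 1939 has 30 days: 146 − 30 = 116 left.
March 1939 has 31 days: 116 − 31 = 85 left.
February 1939 has 28 days (1939 is not a leap year): 85 − 28 = 57 left.
January 1939 has 31 days: 57 − 31 = 26 left.
December 1938 has 31 days; 31 − 26 = 5 → December 5, 1938.
Advancing 9 months from December 5, 1938:
month 12 + 9 = 21, which is month 9 of year 1939 → September 1939.
Day 5 is valid in September, giving September 5, 1939.
Advancing 7 weeks (= 49 days) from September 5, 1939:
September has 30 days, so 30 − 5 = 25 days remain after September 5, 1939; 49 − 25 = 24 left.
24 days into October 1939 → October 24, 1939.

October 24, 1939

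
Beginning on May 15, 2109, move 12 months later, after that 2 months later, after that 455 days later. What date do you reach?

Adding 12 months from May 15, 2109:
month 5 + 12 = 17, which is month 5 of year 2110 → May 2110.
Day 15 is valid in May, giving May 15, 2110.
Adding 2 months from May 15, 2110:
month 5 + 2 = 7 → July 2110.
Day 15 is valid in July, giving July 15, 2110.
Counting forward 455 days from July 15, 2110:
July has 31 days, so 31 − 15 = 16 days remain after July 15, 2110; 455 − 16 = 439 left.
August 2110 has 31 days: 439 − 31 = 408 left.
September 2110 has 30 days: 408 − 30 = 378 left.
October 2110 has 31 days: 378 − 31 = 347 left.
November 2110 has 30 days: 347 − 30 = 317 left.
December 2110 has 31 days: 317 − 31 = 286 left.
January 2111 has 31 days: 286 − 31 = 255 left.
February 2111 has 28 days (2111 is not a leap year): 255 − 28 = 227 left.
March 2111 has 31 days: 227 − 31 = 196 left.
April 2111 has 30 days: 196 − 30 = 166 left.
May 2111 has 31 days: 166 − 31 = 135 left.
June 2111 has 30 days: 135 − 30 = 105 left.
July 2111 has 31 days: 105 − 31 = 74 left.
August 2111 has 31 days: 74 − 31 = 43 left.
September 2111 has 30 days: 43 − 30 = 13 left.
13 days into October 2111 → October 13, 2111.

October 13, 2111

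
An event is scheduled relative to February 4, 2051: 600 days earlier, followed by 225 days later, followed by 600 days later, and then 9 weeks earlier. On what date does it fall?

July 16, 2051

Subtracting 600 days from February 4, 2051:
Going back 4 days from February 4, 2051 reaches the end of the previous month; 600 − 4 = 596 left.
January 2051 has 31 days: 596 − 31 = 565 left.
December 2050 has 31 days: 565 − 31 = 534 left.
November 2050 has 30 days: 534 − 30 = 504 left.
October 2050 has 31 days: 504 − 31 = 473 left.
September 2050 has 30 days: 473 − 30 = 443 left.
August 2050 has 31 days: 443 − 31 = 412 left.
July 2050 has 31 days: 412 − 31 = 381 left.
June 2050 has 30 days: 381 − 30 = 351 left.
May 2050 has 31 days: 351 − 31 = 320 left.
April 2050 has 30 days: 320 − 30 = 290 left.
March 2050 has 31 days: 290 − 31 = 259 left.
February 2050 has 28 days (2050 is not a leap year): 259 − 28 = 231 left.
January 2050 has 31 days: 231 − 31 = 200 left.
December 2049 has 31 days: 200 − 31 = 169 left.
November 2049 has 30 days: 169 − 30 = 139 left.
October 2049 has 31 days: 139 − 31 = 108 left.
September 2049 has 30 days: 108 − 30 = 78 left.
August 2049 has 31 days: 78 − 31 = 47 left.
July 2049 has 31 days: 47 − 31 = 16 left.
June 2049 has 30 days; 30 − 16 = 14 → June 14, 2049.
Advancing 225 days from June 14, 2049:
June has 30 days, so 30 − 14 = 16 days remain after June 14, 2049; 225 − 16 = 209 left.
July 2049 has 31 days: 209 − 31 = 178 left.
August 2049 has 31 days: 178 − 31 = 147 left.
September 2049 has 30 days: 147 − 30 = 117 left.
October 2049 has 31 days: 117 − 31 = 86 left.
November 2049 has 30 days: 86 − 30 = 56 left.
December 2049 has 31 days: 56 − 31 = 25 left.
25 days into January 2050 → January 25, 2050.
Advancing 600 days from January 25, 2050:
January has 31 days, so 31 − 25 = 6 days remain after January 25, 2050; 600 − 6 = 594 left.
February 2050 has 28 days (2050 is not a leap year): 594 − 28 = 566 left.
March 2050 has 31 days: 566 − 31 = 535 left.
April 2050 has 30 days: 535 − 30 = 505 left.
May 2050 has 31 days: 505 − 31 = 474 left.
June 2050 has 30 days: 474 − 30 = 444 left.
July 2050 has 31 days: 444 − 31 = 413 left.
August 2050 has 31 days: 413 − 31 = 382 left.
September 2050 has 30 days: 382 − 30 = 352 left.
October 2050 has 31 days: 352 − 31 = 321 left.
November 2050 has 30 days: 321 − 30 = 291 left.
December 2050 has 31 days: 291 − 31 = 260 left.
January 2051 has 31 days: 260 − 31 = 229 left.
February 2051 has 28 days (2051 is not a leap year): 229 − 28 = 201 left.
March 2051 has 31 days: 201 − 31 = 170 left.
April 2051 has 30 days: 170 − 30 = 140 left.
May 2051 has 31 days: 140 − 31 = 109 left.
June 2051 has 30 days: 109 − 30 = 79 left.
July 2051 has 31 days: 79 − 31 = 48 left.
August 2051 has 31 days: 48 − 31 = 17 left.
17 days into September 2051 → September 17, 2051.
Counting back 9 weeks (= 63 days) from September 17, 2051:
Going back 17 days from September 17, 2051 reaches the end of the previous month; 63 − 17 = 46 left.
August 2051 has 31 days: 46 − 31 = 15 left.
July 2051 has 31 days; 31 − 15 = 16 → July 16, 2051.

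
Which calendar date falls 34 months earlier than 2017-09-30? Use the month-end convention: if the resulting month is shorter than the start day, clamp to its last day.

November 30, 2014

Going back 34 months from September 30, 2017.
month 9 − 34 = -25, which is month 11 of year 2014 → November 2014.
Day 30 is valid in November, giving November 30, 2014.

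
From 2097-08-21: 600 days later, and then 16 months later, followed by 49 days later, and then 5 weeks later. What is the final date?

November 5, 2100

Adding 600 days from August 21, 2097:
August has 31 days, so 31 − 21 = 10 days remain after August 21, 2097; 600 − 10 = 590 left.
September 2097 has 30 days: 590 − 30 = 560 left.
October 2097 has 31 days: 560 − 31 = 529 left.
November 2097 has 30 days: 529 − 30 = 499 left.
December 2097 has 31 days: 499 − 31 = 468 left.
January 2098 has 31 days: 468 − 31 = 437 left.
February 2098 has 28 days (2098 is not a leap year): 437 − 28 = 409 left.
March 2098 has 31 days: 409 − 31 = 378 left.
April 2098 has 30 days: 378 − 30 = 348 left.
May 2098 has 31 days: 348 − 31 = 317 left.
June 2098 has 30 days: 317 − 30 = 287 left.
July 2098 has 31 days: 287 − 31 = 256 left.
August 2098 has 31 days: 256 − 31 = 225 left.
September 2098 has 30 days: 225 − 30 = 195 left.
October 2098 has 31 days: 195 − 31 = 164 left.
November 2098 has 30 days: 164 − 30 = 134 left.
December 2098 has 31 days: 134 − 31 = 103 left.
January 2099 has 31 days: 103 − 31 = 72 left.
February 2099 has 28 days (2099 is not a leap year): 72 − 28 = 44 left.
March 2099 has 31 days: 44 − 31 = 13 left.
13 days into April 2099 → April 13, 2099.
Counting forward 16 months from April 13, 2099:
month 4 + 16 = 20, which is month 8 of year 2100 → August 2100.
Day 13 is valid in August, giving August 13, 2100.
Advancing 49 days from August 13, 2100:
August has 31 days, so 31 − 13 = 18 days remain after August 13, 2100; 49 − 18 = 31 left.
September 2100 has 30 days: 31 − 30 = 1 left.
1 day into October 2100 → October 1, 2100.
Counting forward 5 weeks (= 35 days) from October 1, 2100:
October has 31 days, so 31 − 1 = 30 days remain after October 1, 2100; 35 − 30 = 5 left.
5 days into November 2100 → November 5, 2100.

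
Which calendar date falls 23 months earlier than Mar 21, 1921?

Going back 23 months from March 21, 1921.
month 3 − 23 = -20, which is month 4 of year 1919 → April 1919.
Day 21 is valid in April, giving April 21, 1919.

April 21, 1919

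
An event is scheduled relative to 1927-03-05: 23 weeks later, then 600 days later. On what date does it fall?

April 4, 1929

Counting forward 23 weeks (= 161 days) from March 5, 1927:
March has 31 days, so 31 − 5 = 26 days remain after March 5, 1927; 161 − 26 = 135 left.
April 1927 has 30 days: 135 − 30 = 105 left.
May 1927 has 31 days: 105 − 31 = 74 left.
June 1927 has 30 days: 74 − 30 = 44 left.
July 1927 has 31 days: 44 − 31 = 13 left.
13 days into August 1927 → August 13, 1927.
Advancing 600 days from August 13, 1927:
August has 31 days, so 31 − 13 = 18 days remain after August 13, 1927; 600 − 18 = 582 left.
September 1927 has 30 days: 582 − 30 = 552 left.
October 1927 has 31 days: 552 − 31 = 521 left.
November 1927 has 30 days: 521 − 30 = 491 left.
December 1927 has 31 days: 491 − 31 = 460 left.
January 1928 has 31 days: 460 − 31 = 429 left.
February 1928 has 29 days (1928 is a leap year): 429 − 29 = 400 left.
March 1928 has 31 days: 400 − 31 = 369 left.
April 1928 has 30 days: 369 − 30 = 339 left.
May 1928 has 31 days: 339 − 31 = 308 left.
June 1928 has 30 days: 308 − 30 = 278 left.
July 1928 has 31 days: 278 − 31 = 247 left.
August 1928 has 31 days: 247 − 31 = 216 left.
September 1928 has 30 days: 216 − 30 = 186 left.
October 1928 has 31 days: 186 − 31 = 155 left.
November 1928 has 30 days: 155 − 30 = 125 left.
December 1928 has 31 days: 125 − 31 = 94 left.
January 1929 has 31 days: 94 − 31 = 63 left.
February 1929 has 28 days (1929 is not a leap year): 63 − 28 = 35 left.
March 1929 has 31 days: 35 − 31 = 4 left.
4 days into April 1929 → April 4, 1929.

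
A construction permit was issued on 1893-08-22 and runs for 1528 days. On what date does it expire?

October 28, 1897

Counting forward 1528 days from August 22, 1893.
August has 31 days, so 31 − 22 = 9 days remain after August 22, 1893; 1528 − 9 = 1519 left.
September 1893 has 30 days: 1519 − 30 = 1489 left.
October 1893 has 31 days: 1489 − 31 = 1458 left.
November 1893 has 30 days: 1458 − 30 = 1428 left.
December 1893 has 31 days: 1428 − 31 = 1397 left.
January 1894 has 31 days: 1397 − 31 = 1366 left.
February 1894 has 28 days (1894 is not a leap year): 1366 − 28 = 1338 left.
March 1894 has 31 days: 1338 − 31 = 1307 left.
April 1894 has 30 days: 1307 − 30 = 1277 left.
May 1894 has 31 days: 1277 − 31 = 1246 left.
June 1894 has 30 days: 1246 − 30 = 1216 left.
July 1894 has 31 days: 1216 − 31 = 1185 left.
August 1894 has 31 days: 1185 − 31 = 1154 left.
September 1894 has 30 days: 1154 − 30 = 1124 left.
October 1894 has 31 days: 1124 − 31 = 1093 left.
November 1894 has 30 days: 1093 − 30 = 1063 left.
December 1894 has 31 days: 1063 − 31 = 1032 left.
January 1895 has 31 days: 1032 − 31 = 1001 left.
February 1895 has 28 days (1895 is not a leap year): 1001 − 28 = 973 left.
March 1895 has 31 days: 973 − 31 = 942 left.
April 1895 has 30 days: 942 − 30 = 912 left.
May 1895 has 31 days: 912 − 31 = 881 left.
June 1895 has 30 days: 881 − 30 = 851 left.
July 1895 has 31 days: 851 − 31 = 820 left.
August 1895 has 31 days: 820 − 31 = 789 left.
September 1895 has 30 days: 789 − 30 = 759 left.
October 1895 has 31 days: 759 − 31 = 728 left.
November 1895 has 30 days: 728 − 30 = 698 left.
December 1895 has 31 days: 698 − 31 = 667 left.
January 1896 has 31 days: 667 − 31 = 636 left.
February 1896 has 29 days (1896 is a leap year): 636 − 29 = 607 left.
March 1896 has 31 days: 607 − 31 = 576 left.
April 1896 has 30 days: 576 − 30 = 546 left.
May 1896 has 31 days: 546 − 31 = 515 left.
June 1896 has 30 days: 515 − 30 = 485 left.
July 1896 has 31 days: 485 − 31 = 454 left.
August 1896 has 31 days: 454 − 31 = 423 left.
September 1896 has 30 days: 423 − 30 = 393 left.
October 1896 has 31 days: 393 − 31 = 362 left.
November 1896 has 30 days: 362 − 30 = 332 left.
December 1896 has 31 days: 332 − 31 = 301 left.
January 1897 has 31 days: 301 − 31 = 270 left.
February 1897 has 28 days (1897 is not a leap year): 270 − 28 = 242 left.
March 1897 has 31 days: 242 − 31 = 211 left.
April 1897 has 30 days: 211 − 30 = 181 left.
May 1897 has 31 days: 181 − 31 = 150 left.
June 1897 has 30 days: 150 − 30 = 120 left.
July 1897 has 31 days: 120 − 31 = 89 left.
August 1897 has 31 days: 89 − 31 = 58 left.
September 1897 has 30 days: 58 − 30 = 28 left.
28 days into October 1897 → October 28, 1897.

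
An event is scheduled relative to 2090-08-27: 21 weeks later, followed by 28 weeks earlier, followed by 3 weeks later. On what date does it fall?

July 30, 2090

Advancing 21 weeks (= 147 days) from August 27, 2090:
August has 31 days, so 31 − 27 = 4 days remain after August 27, 2090; 147 − 4 = 143 left.
September 2090 has 30 days: 143 − 30 = 113 left.
October 2090 has 31 days: 113 − 31 = 82 left.
November 2090 has 30 days: 82 − 30 = 52 left.
December 2090 has 31 days: 52 − 31 = 21 left.
21 days into January 2091 → January 21, 2091.
Counting back 28 weeks (= 196 days) from January 21, 2091:
Going back 21 days from January 21, 2091 reaches the end of the previous month; 196 − 21 = 175 left.
December 2090 has 31 days: 175 − 31 = 144 left.
November 2090 has 30 days: 144 − 30 = 114 left.
October 2090 has 31 days: 114 − 31 = 83 left.
September 2090 has 30 days: 83 − 30 = 53 left.
August 2090 has 31 days: 53 − 31 = 22 left.
July 2090 has 31 days; 31 − 22 = 9 → July 9, 2090.
Advancing 3 weeks (= 21 days) from July 9, 2090:
July has 31 days; 9 + 21 = 30, still in July.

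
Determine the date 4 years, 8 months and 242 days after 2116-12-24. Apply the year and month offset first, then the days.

Adding 4 years, 8 months and 242 days from December 24, 2116: first the month/year part, then the days.
+4 years → 2120; month 12 + 8 = 20, which is month 8 of year 2121 → August 2121.
Day 24 is valid in August, giving August 24, 2121.
Now add 242 days from August 24, 2121.
August has 31 days, so 31 − 24 = 7 days remain after August 24, 2121; 242 − 7 = 235 left.
September 2121 has 30 days: 235 − 30 = 205 left.
October 2121 has 31 days: 205 − 31 = 174 left.
November 2121 has 30 days: 174 − 30 = 144 left.
December 2121 has 31 days: 144 − 31 = 113 left.
January 2122 has 31 days: 113 − 31 = 82 left.
February 2122 has 28 days (2122 is not a leap year): 82 − 28 = 54 left.
March 2122 has 31 days: 54 − 31 = 23 left.
23 days into April 2122 → April 23, 2122.

April 23, 2122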